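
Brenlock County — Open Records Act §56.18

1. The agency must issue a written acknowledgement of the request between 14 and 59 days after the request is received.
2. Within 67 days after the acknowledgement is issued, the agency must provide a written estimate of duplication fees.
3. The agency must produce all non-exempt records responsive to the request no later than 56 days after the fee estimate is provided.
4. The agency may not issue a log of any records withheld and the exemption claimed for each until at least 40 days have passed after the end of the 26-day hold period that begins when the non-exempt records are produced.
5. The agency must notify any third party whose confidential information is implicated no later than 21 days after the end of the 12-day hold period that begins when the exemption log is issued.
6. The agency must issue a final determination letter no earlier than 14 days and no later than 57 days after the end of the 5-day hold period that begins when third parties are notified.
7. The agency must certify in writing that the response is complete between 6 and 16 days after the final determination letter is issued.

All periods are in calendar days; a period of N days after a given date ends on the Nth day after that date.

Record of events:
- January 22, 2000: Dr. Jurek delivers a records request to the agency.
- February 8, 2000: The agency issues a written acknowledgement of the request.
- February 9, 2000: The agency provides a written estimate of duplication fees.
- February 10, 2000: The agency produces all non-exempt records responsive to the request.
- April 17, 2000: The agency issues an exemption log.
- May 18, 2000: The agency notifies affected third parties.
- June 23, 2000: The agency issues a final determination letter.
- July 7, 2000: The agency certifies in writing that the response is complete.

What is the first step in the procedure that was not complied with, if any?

Step 1 — 14 and 59 days from January 22, 2000 (when the request is received) are February 5, 2000 and March 21, 2000 respectively; done February 8, 2000, which is between those dates.
Step 2 — counting 67 days from February 8, 2000 (when the acknowledgement is issued) gives a deadline of April 15, 2000; completed February 9, 2000, before the deadline.
Step 3 — counting 56 days from February 9, 2000 (when the fee estimate is provided) gives a deadline of April 5, 2000; February 10, 2000 is within that limit.
Step 4 — must wait 40 days from March 7, 2000 (end of the 26-day hold period, which began when the non-exempt records are produced on February 10, 2000), so not before April 16, 2000; April 17, 2000 is on or after that date.
Step 5 — counting 21 days from April 29, 2000 (end of the 12-day hold period, which began when the exemption log is issued on April 17, 2000) gives a deadline of May 20, 2000; May 18, 2000 is within that limit.
Step 6 — 14 and 57 days from May 23, 2000 (end of the 5-day hold period, which began when third parties are notified on May 18, 2000) are June 6, 2000 and July 19, 2000 respectively; June 23, 2000 falls inside that range.
Step 7 — 6 and 16 days from June 23, 2000 (when the final determination letter is issued) are June 29, 2000 and July 9, 2000 respectively; July 7, 2000 falls inside that range.

None — every step was satisfied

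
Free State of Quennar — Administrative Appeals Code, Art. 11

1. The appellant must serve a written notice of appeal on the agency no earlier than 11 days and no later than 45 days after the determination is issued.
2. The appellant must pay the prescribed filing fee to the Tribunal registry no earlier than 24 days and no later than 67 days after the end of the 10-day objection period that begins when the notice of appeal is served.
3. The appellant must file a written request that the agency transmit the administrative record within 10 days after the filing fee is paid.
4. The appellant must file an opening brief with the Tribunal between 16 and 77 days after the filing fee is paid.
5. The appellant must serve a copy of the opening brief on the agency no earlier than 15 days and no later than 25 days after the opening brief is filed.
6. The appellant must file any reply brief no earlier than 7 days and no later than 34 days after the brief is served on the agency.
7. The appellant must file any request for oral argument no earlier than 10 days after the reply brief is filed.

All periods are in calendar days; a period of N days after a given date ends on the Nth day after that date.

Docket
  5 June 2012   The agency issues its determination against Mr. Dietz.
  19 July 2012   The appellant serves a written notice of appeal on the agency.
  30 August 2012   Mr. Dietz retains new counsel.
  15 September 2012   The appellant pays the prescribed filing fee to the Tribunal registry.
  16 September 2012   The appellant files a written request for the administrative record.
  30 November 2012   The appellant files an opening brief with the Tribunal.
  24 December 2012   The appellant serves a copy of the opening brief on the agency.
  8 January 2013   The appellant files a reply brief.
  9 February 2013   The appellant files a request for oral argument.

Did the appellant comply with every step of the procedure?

Yes

Step 1 — 11 and 45 days from 5 June 2012 (when the determination is issued) are 16 June 2012 and 20 July 2012 respectively; done 19 July 2012, which is between those dates.
Step 2 — 24 and 67 days from 29 July 2012 (end of the 10-day objection period, which began when the notice of appeal is served on 19 July 2012) are 22 August 2012 and 4 October 2012 respectively; done 15 September 2012, which is between those dates.
Step 3 — counting 10 days from 15 September 2012 (when the filing fee is paid) gives a deadline of 25 September 2012; done 16 September 2012 — timely.
Step 4 — 16 and 77 days from 15 September 2012 (when the filing fee is paid) are 1 October 2012 and 1 December 2012 respectively; done 30 November 2012 — within the window.
Step 5 — 15 and 25 days from 30 November 2012 (when the opening brief is filed) are 15 December 2012 and 25 December 2012 respectively; done 24 December 2012, which is between those dates.
Step 6 — 7 and 34 days from 24 December 2012 (when the brief is served on the agency) are 31 December 2012 and 27 January 2013 respectively; done 8 January 2013 — within the window.
Step 7 — must wait 10 days from 8 January 2013 (when the reply brief is filed), so not before 18 January 2013; done 9 February 2013, after the minimum wait.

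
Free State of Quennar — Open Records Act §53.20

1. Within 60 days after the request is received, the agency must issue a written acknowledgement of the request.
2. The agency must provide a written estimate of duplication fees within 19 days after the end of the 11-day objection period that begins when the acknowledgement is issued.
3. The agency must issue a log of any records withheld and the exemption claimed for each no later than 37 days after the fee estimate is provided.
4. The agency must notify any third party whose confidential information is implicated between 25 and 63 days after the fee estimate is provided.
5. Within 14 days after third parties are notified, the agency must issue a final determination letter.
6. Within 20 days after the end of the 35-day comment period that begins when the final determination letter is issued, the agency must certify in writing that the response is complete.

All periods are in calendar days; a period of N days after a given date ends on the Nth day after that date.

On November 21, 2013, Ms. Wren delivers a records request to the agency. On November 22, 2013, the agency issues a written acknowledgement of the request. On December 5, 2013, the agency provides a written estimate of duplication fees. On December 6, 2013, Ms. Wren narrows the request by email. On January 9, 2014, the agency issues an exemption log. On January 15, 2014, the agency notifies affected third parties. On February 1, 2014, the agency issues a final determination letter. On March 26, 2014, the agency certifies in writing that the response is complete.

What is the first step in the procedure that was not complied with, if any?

Step 1: 60 days after November 21, 2013 (when the request is received) is January 20, 2014; November 22, 2013 is within that limit.
Step 2: 19 days after December 3, 2013 (end of the 11-day objection period, which began when the acknowledgement is issued on November 22, 2013) is December 22, 2013; completed December 5, 2013, before the deadline.
Step 3: 37 days after December 5, 2013 (when the fee estimate is provided) is January 11, 2014; completed January 9, 2014, before the deadline.
Step 4: the window is 25–63 days after December 5, 2013 (when the fee estimate is provided), so December 30, 2013 through February 6, 2014; January 15, 2014 falls inside that range.
Step 5: 14 days after January 15, 2014 (when third parties are notified) is January 29, 2014; February 1, 2014 misses that deadline by 3 days.

Step 5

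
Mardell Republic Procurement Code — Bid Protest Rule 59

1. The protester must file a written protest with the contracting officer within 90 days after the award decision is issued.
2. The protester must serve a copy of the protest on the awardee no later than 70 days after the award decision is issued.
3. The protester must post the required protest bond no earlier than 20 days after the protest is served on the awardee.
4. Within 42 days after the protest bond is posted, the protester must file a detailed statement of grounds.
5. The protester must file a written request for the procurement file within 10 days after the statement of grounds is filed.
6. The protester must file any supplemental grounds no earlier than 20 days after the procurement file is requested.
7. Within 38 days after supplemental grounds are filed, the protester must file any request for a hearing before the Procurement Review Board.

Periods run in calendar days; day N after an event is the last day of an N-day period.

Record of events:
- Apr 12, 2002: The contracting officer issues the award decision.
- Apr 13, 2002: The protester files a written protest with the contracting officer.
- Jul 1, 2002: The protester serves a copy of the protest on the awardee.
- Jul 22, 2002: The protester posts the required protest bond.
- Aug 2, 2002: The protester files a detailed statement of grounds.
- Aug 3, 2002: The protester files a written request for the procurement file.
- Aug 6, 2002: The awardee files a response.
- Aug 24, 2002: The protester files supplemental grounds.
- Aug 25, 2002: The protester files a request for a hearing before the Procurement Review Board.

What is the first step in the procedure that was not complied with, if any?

Step 2

Step 1: 90 days after Apr 12, 2002 (when the award decision is issued) is Jul 11, 2002; Apr 13, 2002 is within that limit.
Step 2: 70 days after Apr 12, 2002 (when the award decision is issued) is Jun 21, 2002; done Jul 1, 2002 — 10 days late.
Later steps need not be reached.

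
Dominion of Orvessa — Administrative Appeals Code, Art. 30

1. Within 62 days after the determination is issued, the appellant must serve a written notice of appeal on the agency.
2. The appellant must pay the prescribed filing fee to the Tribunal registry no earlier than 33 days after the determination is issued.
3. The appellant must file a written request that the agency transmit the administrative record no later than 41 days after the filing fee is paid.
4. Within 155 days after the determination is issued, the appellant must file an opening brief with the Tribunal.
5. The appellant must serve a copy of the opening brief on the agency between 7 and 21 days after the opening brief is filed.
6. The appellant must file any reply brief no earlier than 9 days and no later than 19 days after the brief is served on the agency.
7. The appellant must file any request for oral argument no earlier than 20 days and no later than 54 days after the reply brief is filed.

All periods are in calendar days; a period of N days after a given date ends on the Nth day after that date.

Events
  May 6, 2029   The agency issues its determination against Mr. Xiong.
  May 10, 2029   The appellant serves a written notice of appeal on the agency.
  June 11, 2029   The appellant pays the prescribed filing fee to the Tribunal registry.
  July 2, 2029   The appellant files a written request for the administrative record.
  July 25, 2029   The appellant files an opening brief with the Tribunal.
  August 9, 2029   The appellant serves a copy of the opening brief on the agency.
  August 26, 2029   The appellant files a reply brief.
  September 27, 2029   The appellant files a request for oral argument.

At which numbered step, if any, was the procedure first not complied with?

(1) due by May 6, 2029 + 62 days = July 7, 2029; done May 10, 2029 — timely.
(2) permitted from May 6, 2029 + 33 days = June 8, 2029 onward; done June 11, 2029, after the minimum wait.
(3) due by June 11, 2029 + 41 days = July 22, 2029; July 2, 2029 is within that limit.
(4) due by May 6, 2029 + 155 days = October 8, 2029; July 25, 2029 is within that limit.
(5) the permitted window runs from July 25, 2029 + 7 = August 1, 2029 to July 25, 2029 + 21 = August 15, 2029; done August 9, 2029 — within the window.
(6) the permitted window runs from August 9, 2029 + 9 = August 18, 2029 to August 9, 2029 + 19 = August 28, 2029; done August 26, 2029 — within the window.
(7) the permitted window runs from August 26, 2029 + 20 = September 15, 2029 to August 26, 2029 + 54 = October 19, 2029; done September 27, 2029, which is between those dates.

None — every step was satisfied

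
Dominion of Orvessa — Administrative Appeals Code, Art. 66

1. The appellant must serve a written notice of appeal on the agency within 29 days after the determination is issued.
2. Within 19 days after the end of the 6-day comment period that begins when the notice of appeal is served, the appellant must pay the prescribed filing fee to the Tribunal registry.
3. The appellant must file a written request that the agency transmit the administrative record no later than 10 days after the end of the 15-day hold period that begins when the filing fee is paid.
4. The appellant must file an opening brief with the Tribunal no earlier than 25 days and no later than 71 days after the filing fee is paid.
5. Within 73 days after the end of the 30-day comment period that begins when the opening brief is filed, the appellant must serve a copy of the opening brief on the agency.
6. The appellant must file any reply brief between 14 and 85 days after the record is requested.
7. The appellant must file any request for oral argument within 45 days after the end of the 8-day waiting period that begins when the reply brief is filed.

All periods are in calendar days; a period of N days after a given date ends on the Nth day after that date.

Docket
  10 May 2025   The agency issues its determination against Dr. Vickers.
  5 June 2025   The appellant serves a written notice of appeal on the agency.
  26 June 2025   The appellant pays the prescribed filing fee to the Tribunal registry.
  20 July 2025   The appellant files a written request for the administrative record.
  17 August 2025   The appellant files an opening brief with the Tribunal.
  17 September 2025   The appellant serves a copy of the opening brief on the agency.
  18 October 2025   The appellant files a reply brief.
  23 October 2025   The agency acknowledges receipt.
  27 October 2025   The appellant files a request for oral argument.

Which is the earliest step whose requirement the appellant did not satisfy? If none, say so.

Step 6

Step 1: 29 days after 10 May 2025 (when the determination is issued) is 8 June 2025; 5 June 2025 is within that limit.
Step 2: 19 days after 11 June 2025 (end of the 6-day comment period, which began when the notice of appeal is served on 5 June 2025) is 30 June 2025; completed 26 June 2025, before the deadline.
Step 3: 10 days after 11 July 2025 (end of the 15-day hold period, which began when the filing fee is paid on 26 June 2025) is 21 July 2025; done 20 July 2025 — timely.
Step 4: the window is 25–71 days after 26 June 2025 (when the filing fee is paid), so 21 July 2025 through 5 September 2025; done 17 August 2025, which is between those dates.
Step 5: 73 days after 16 September 2025 (end of the 30-day comment period, which began when the opening brief is filed on 17 August 2025) is 28 November 2025; 17 September 2025 is within that limit.
Step 6: the window is 14–85 days after 20 July 2025 (when the record is requested), so 3 August 2025 through 13 October 2025; 18 October 2025 is 5 days past the end of the window.
That is the first point of non-compliance.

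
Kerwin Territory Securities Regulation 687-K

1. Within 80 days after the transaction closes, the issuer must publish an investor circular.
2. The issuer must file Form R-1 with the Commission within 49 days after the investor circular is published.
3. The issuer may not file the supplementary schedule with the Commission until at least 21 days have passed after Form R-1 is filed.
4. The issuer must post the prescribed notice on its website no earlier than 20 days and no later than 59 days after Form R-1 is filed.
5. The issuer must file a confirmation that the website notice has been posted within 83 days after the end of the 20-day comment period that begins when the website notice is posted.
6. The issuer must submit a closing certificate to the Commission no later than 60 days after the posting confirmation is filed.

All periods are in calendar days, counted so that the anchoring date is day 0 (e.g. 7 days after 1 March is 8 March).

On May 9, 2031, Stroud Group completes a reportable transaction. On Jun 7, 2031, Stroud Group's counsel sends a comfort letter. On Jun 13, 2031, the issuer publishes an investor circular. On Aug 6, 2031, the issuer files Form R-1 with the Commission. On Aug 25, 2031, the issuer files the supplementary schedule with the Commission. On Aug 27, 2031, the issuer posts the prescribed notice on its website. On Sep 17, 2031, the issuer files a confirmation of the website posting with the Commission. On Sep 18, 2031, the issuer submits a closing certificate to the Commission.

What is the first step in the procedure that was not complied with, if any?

Step 2

Step 1 — counting 80 days from May 9, 2031 (when the transaction closes) gives a deadline of Jul 28, 2031; completed Jun 13, 2031, before the deadline.
Step 2 — counting 49 days from Jun 13, 2031 (when the investor circular is published) gives a deadline of Aug 1, 2031; Aug 6, 2031 misses that deadline by 5 days.
Later steps need not be reached.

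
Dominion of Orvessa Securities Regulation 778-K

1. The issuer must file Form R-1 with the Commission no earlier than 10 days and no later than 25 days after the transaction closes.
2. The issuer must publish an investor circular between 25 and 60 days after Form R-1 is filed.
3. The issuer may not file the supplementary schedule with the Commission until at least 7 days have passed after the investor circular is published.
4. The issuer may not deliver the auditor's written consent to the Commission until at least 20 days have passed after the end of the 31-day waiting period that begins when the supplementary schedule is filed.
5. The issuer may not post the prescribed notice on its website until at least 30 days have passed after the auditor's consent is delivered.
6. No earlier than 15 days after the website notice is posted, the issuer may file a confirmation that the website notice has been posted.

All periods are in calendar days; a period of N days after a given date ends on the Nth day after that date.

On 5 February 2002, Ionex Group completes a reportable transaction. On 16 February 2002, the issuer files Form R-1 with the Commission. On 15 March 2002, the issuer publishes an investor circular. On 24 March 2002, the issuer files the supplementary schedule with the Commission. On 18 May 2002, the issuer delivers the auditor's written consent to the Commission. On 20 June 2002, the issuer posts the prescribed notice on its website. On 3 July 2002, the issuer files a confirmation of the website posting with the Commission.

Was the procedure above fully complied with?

No

Step 1 — 10 and 25 days from 5 February 2002 (when the transaction closes) are 15 February 2002 and 2 March 2002 respectively; 16 February 2002 falls inside that range.
Step 2 — 25 and 60 days from 16 February 2002 (when Form R-1 is filed) are 13 March 2002 and 17 April 2002 respectively; done 15 March 2002 — within the window.
Step 3 — must wait 7 days from 15 March 2002 (when the investor circular is published), so not before 22 March 2002; done 24 March 2002 — permitted.
Step 4 — must wait 20 days from 24 April 2002 (end of the 31-day waiting period, which began when the supplementary schedule is filed on 24 March 2002), so not before 14 May 2002; 18 May 2002 is on or after that date.
Step 5 — must wait 30 days from 18 May 2002 (when the auditor's consent is delivered), so not before 17 June 2002; 20 June 2002 is on or after that date.
Step 6 — must wait 15 days from 20 June 2002 (when the website notice is posted), so not before 5 July 2002; acted on 3 July 2002, 2 days prematurely.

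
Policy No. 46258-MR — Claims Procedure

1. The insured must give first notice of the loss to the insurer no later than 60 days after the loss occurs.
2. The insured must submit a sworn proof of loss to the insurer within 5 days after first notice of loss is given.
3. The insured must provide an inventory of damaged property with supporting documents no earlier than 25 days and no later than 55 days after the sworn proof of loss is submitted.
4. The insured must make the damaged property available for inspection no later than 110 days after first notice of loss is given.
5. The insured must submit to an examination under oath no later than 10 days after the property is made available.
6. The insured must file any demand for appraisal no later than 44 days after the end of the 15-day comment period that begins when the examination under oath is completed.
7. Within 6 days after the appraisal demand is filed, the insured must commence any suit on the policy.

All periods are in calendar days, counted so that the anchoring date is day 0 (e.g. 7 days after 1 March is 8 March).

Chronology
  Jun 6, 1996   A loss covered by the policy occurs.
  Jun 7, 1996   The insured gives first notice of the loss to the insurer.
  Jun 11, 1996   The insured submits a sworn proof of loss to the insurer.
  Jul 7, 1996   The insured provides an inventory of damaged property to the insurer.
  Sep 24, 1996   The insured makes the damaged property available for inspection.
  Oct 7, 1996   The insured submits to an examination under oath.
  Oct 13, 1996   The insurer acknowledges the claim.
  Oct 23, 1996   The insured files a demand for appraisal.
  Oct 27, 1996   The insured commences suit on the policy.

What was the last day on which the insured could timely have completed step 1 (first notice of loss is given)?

Aug 5, 1996

Step 1 runs from Jun 6, 1996, when the loss occurs. 60 days after Jun 6, 1996 is Aug 5, 1996.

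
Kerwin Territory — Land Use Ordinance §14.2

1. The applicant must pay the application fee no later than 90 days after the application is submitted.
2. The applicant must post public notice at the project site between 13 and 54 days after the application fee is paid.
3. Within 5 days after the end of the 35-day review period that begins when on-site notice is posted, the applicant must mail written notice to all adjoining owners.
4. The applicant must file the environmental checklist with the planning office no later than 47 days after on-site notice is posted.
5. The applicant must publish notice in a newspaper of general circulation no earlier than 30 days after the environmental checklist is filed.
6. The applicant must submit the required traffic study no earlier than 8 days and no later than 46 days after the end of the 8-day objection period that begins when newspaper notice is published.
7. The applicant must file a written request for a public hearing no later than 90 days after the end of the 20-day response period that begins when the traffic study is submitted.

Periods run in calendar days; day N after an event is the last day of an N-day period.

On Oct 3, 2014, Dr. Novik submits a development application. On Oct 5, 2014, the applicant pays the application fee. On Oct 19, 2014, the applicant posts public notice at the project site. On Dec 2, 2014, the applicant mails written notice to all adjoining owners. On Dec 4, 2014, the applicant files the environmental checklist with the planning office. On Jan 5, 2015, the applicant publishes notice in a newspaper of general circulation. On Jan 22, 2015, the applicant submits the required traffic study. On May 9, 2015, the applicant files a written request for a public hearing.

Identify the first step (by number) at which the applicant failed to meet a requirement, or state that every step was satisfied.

Step 3

Step 1 — counting 90 days from Oct 3, 2014 (when the application is submitted) gives a deadline of Jan 1, 2015; completed Oct 5, 2014, before the deadline.
Step 2 — 13 and 54 days from Oct 5, 2014 (when the application fee is paid) are Oct 18, 2014 and Nov 28, 2014 respectively; Oct 19, 2014 falls inside that range.
Step 3 — counting 5 days from Nov 23, 2014 (end of the 35-day review period, which began when on-site notice is posted on Oct 19, 2014) gives a deadline of Nov 28, 2014; Dec 2, 2014 misses that deadline by 4 days.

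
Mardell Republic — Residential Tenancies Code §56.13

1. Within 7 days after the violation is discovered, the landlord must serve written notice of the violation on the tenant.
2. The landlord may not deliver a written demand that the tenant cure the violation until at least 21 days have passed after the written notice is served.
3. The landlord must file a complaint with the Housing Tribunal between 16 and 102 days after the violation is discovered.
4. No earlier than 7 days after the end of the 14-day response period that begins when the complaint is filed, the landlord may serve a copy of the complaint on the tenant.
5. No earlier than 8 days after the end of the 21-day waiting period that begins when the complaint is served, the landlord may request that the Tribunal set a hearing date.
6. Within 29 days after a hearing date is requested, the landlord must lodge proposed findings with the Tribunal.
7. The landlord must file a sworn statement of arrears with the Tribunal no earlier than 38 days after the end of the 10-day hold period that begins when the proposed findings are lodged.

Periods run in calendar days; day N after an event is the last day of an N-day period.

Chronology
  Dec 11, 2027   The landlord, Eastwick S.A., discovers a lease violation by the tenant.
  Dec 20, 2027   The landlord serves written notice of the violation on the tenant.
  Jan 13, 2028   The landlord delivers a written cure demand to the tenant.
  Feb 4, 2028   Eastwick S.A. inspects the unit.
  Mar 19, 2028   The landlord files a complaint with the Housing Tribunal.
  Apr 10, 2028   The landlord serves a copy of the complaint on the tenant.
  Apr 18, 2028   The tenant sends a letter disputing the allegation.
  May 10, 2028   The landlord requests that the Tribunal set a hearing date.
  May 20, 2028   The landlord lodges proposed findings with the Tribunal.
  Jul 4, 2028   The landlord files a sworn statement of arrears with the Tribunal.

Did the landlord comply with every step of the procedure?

No

(1) due by Dec 11, 2027 + 7 days = Dec 18, 2027; done Dec 20, 2027 — 2 days late.
The analysis stops there.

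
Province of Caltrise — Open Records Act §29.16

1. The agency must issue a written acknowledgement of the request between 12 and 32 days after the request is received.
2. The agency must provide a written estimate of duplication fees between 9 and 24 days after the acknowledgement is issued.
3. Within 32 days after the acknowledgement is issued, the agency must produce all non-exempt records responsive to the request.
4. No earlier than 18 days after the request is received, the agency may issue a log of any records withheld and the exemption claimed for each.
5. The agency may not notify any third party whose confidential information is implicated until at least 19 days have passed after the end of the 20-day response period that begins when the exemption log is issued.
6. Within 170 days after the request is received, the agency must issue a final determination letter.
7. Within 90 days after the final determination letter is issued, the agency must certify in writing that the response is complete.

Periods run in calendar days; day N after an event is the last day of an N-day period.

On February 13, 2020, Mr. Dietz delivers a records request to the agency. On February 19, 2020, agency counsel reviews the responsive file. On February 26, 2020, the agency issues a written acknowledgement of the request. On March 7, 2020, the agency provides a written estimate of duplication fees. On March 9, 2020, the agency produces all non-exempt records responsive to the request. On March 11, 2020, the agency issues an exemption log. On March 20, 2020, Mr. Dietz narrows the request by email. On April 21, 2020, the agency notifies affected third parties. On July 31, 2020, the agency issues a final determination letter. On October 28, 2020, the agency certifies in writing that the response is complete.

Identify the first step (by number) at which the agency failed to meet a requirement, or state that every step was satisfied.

None — every step was satisfied

Step 1 — 12 and 32 days from February 13, 2020 (when the request is received) are February 25, 2020 and March 16, 2020 respectively; done February 26, 2020, which is between those dates.
Step 2 — 9 and 24 days from February 26, 2020 (when the acknowledgement is issued) are March 6, 2020 and March 21, 2020 respectively; done March 7, 2020, which is between those dates.
Step 3 — counting 32 days from February 26, 2020 (when the acknowledgement is issued) gives a deadline of March 29, 2020; done March 9, 2020 — timely.
Step 4 — must wait 18 days from February 13, 2020 (when the request is received), so not before March 2, 2020; done March 11, 2020 — permitted.
Step 5 — must wait 19 days from March 31, 2020 (end of the 20-day response period, which began when the exemption log is issued on March 11, 2020), so not before April 19, 2020; done April 21, 2020, after the minimum wait.
Step 6 — counting 170 days from February 13, 2020 (when the request is received) gives a deadline of August 1, 2020; done July 31, 2020 — timely.
Step 7 — counting 90 days from July 31, 2020 (when the final determination letter is issued) gives a deadline of October 29, 2020; completed October 28, 2020, before the deadline.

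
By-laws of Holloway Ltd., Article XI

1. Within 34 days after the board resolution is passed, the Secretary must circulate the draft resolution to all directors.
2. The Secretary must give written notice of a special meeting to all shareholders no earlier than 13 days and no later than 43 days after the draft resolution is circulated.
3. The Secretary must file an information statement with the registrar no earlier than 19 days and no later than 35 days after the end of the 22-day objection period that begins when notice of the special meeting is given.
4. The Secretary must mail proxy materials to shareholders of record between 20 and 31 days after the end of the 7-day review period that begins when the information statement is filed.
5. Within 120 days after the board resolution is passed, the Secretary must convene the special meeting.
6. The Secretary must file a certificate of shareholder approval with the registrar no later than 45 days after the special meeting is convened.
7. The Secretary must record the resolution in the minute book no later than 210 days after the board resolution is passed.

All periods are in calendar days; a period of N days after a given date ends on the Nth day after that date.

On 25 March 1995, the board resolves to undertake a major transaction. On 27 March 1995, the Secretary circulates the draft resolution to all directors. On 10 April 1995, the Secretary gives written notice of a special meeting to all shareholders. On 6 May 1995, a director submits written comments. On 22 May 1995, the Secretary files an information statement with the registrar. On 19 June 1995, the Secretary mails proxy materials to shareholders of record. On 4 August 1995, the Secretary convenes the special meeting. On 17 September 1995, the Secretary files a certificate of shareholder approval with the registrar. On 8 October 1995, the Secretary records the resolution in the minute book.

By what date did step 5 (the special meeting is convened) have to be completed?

Step 5 runs from 25 March 1995, when the board resolution is passed. 120 days after 25 March 1995 is 23 July 1995.

23 July 1995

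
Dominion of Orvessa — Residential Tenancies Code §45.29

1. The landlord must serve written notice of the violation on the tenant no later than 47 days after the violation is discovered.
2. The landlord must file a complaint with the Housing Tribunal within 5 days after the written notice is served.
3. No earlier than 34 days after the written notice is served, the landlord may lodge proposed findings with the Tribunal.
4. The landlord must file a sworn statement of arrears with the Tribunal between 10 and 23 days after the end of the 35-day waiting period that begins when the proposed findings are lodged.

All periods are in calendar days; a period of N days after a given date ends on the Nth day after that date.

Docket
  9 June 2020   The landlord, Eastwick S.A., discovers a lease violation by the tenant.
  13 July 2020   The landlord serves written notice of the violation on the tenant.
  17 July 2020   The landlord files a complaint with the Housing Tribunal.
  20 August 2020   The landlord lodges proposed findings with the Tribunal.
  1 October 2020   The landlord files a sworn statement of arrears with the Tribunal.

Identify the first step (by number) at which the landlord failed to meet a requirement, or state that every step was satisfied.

Step 1: 47 days after 9 June 2020 (when the violation is discovered) is 26 July 2020; done 13 July 2020 — timely.
Step 2: 5 days after 13 July 2020 (when the written notice is served) is 18 July 2020; 17 July 2020 is within that limit.
Step 3: the earliest permitted date is 34 days after 13 July 2020 (when the written notice is served), i.e. 16 August 2020; 20 August 2020 is on or after that date.
Step 4: the window is 10–23 days after 24 September 2020 (end of the 35-day waiting period, which began when the proposed findings are lodged on 20 August 2020), so 4 October 2020 through 17 October 2020; done 1 October 2020 — 3 days before the window opened.

Step 4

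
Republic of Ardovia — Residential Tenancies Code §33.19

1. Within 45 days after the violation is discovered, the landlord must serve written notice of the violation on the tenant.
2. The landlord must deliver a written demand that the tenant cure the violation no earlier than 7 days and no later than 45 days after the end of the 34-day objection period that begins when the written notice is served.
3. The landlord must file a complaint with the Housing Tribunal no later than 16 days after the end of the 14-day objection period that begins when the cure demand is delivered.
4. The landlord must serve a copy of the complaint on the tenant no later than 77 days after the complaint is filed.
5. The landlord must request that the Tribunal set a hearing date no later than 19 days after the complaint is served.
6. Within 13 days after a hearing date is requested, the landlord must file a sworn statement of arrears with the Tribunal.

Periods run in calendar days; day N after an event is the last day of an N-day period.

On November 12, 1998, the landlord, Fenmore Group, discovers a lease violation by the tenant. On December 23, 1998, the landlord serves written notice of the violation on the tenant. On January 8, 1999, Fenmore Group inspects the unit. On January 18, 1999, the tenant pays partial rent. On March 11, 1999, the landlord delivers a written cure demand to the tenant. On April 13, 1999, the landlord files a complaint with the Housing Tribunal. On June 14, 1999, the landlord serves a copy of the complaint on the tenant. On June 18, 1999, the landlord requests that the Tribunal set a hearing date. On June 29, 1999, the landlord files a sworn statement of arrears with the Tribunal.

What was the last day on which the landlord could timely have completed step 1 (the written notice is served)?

December 27, 1998

Step 1 runs from November 12, 1998, when the violation is discovered. 45 days after November 12, 1998 is December 27, 1998.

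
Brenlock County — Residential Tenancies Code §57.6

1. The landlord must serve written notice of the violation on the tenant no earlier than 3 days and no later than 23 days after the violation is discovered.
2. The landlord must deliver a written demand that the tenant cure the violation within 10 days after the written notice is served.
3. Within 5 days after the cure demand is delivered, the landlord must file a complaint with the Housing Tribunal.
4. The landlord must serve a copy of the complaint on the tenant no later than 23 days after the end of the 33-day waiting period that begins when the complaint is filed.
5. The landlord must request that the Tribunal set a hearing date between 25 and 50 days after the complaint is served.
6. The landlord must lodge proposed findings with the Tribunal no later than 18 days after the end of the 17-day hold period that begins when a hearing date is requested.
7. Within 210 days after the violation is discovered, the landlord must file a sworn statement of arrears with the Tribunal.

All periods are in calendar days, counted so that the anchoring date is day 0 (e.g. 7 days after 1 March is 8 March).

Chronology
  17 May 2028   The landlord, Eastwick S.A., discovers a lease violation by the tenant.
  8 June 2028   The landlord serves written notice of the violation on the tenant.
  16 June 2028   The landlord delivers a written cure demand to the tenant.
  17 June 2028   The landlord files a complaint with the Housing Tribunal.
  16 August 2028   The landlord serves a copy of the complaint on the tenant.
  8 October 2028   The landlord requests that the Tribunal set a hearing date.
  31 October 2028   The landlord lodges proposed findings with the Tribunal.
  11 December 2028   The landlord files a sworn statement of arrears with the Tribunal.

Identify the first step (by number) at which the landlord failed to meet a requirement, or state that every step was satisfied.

Step 1 — 3 and 23 days from 17 May 2028 (when the violation is discovered) are 20 May 2028 and 9 June 2028 respectively; 8 June 2028 falls inside that range.
Step 2 — counting 10 days from 8 June 2028 (when the written notice is served) gives a deadline of 18 June 2028; done 16 June 2028 — timely.
Step 3 — counting 5 days from 16 June 2028 (when the cure demand is delivered) gives a deadline of 21 June 2028; 17 June 2028 is within that limit.
Step 4 — counting 23 days from 20 July 2028 (end of the 33-day waiting period, which began when the complaint is filed on 17 June 2028) gives a deadline of 12 August 2028; 16 August 2028 misses that deadline by 4 days.

Step 4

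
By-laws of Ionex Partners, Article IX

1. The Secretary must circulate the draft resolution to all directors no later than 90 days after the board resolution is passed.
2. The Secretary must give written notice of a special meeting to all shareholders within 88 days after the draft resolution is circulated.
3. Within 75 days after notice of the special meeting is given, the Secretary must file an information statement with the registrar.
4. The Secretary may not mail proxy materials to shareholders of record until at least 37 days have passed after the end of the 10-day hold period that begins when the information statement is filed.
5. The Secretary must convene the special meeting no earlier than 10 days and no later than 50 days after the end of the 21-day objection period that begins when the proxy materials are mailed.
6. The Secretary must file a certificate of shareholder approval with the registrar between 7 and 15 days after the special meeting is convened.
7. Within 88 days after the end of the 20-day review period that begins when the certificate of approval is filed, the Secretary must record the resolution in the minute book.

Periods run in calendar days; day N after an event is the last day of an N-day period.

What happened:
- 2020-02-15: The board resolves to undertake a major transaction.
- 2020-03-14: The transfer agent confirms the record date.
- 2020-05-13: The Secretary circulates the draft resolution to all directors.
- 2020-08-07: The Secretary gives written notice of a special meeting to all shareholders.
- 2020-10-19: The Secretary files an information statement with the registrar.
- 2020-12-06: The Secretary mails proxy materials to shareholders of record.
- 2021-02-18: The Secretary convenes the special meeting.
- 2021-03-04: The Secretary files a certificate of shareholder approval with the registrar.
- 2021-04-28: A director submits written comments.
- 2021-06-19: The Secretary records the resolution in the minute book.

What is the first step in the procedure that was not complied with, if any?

Step 5

Step 1: 90 days after 2020-02-15 (when the board resolution is passed) is 2020-05-15; 2020-05-13 is within that limit.
Step 2: 88 days after 2020-05-13 (when the draft resolution is circulated) is 2020-08-09; done 2020-08-07 — timely.
Step 3: 75 days after 2020-08-07 (when notice of the special meeting is given) is 2020-10-21; 2020-10-19 is within that limit.
Step 4: the earliest permitted date is 37 days after 2020-10-29 (end of the 10-day hold period, which began when the information statement is filed on 2020-10-19), i.e. 2020-12-05; done 2020-12-06 — permitted.
Step 5: the window is 10–50 days after 2020-12-27 (end of the 21-day objection period, which began when the proxy materials are mailed on 2020-12-06), so 2021-01-06 through 2021-02-15; done 2021-02-18 — 3 days after the window closed.
That is the first point of non-compliance.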